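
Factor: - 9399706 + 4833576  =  - 2^1*5^1*456613^1 = - 4566130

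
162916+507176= 670092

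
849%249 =102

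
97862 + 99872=197734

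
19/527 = 19/527=0.04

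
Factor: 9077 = 29^1*313^1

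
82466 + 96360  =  178826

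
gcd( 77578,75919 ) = 79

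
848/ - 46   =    -  19 + 13/23 = - 18.43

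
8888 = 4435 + 4453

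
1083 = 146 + 937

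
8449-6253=2196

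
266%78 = 32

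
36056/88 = 409 + 8/11 = 409.73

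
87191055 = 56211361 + 30979694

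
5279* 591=3119889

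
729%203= 120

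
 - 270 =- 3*90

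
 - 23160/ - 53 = 436 + 52/53 = 436.98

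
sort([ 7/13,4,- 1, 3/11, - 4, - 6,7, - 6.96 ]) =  [ - 6.96, - 6, - 4, - 1,3/11,7/13,4,7]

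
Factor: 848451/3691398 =2^ (-1)*277^1*1021^1*615233^ ( - 1)  =  282817/1230466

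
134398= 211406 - 77008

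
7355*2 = 14710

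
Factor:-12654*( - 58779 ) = 2^1*3^5 *7^1*19^1 * 37^1*311^1 = 743789466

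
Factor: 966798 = 2^1*3^2 * 7^1*7673^1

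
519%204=111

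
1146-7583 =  - 6437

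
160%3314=160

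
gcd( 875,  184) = 1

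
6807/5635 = 6807/5635 = 1.21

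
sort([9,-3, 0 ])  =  [-3, 0,9]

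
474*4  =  1896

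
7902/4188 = 1317/698 = 1.89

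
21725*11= 238975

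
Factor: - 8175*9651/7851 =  - 3^1*5^2 * 109^1*2617^(-1)*3217^1 = - 26298975/2617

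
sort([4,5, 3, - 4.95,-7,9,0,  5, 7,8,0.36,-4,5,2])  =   [ - 7, - 4.95, - 4,0,0.36 , 2, 3,4,5, 5, 5, 7,8, 9 ]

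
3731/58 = 64 + 19/58 = 64.33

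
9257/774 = 11 + 743/774 = 11.96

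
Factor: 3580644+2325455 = 5906099=5906099^1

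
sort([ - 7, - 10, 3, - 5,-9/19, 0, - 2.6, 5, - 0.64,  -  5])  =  [ - 10,-7, - 5, - 5, - 2.6,  -  0.64, - 9/19,0, 3,5]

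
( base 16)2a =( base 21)20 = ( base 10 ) 42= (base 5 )132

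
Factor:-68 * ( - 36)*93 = 2^4*3^3*  17^1*31^1 = 227664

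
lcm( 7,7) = 7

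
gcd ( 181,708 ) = 1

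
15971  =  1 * 15971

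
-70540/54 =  - 35270/27 = -1306.30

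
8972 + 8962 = 17934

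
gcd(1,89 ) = 1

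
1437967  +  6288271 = 7726238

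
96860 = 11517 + 85343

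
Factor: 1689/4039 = 3^1*7^( - 1) * 563^1*577^( - 1)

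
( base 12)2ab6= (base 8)11652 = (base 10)5034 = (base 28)6BM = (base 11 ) 3867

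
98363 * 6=590178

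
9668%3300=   3068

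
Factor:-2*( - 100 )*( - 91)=  -  18200=   - 2^3  *5^2 *7^1*13^1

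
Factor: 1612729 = 349^1*4621^1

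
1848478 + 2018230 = 3866708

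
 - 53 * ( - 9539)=505567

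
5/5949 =5/5949 = 0.00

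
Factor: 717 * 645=3^2 * 5^1*43^1*239^1 =462465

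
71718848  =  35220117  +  36498731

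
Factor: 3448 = 2^3*431^1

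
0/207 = 0 = 0.00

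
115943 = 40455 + 75488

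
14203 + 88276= 102479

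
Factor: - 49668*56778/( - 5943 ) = 2^3 * 3^1*7^( - 1)*283^( - 1) * 4139^1*9463^1 = 940016568/1981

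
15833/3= 15833/3 = 5277.67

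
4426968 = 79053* 56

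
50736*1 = 50736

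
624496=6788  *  92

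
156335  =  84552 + 71783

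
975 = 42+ 933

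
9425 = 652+8773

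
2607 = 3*869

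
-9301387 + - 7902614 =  - 17204001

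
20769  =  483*43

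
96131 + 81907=178038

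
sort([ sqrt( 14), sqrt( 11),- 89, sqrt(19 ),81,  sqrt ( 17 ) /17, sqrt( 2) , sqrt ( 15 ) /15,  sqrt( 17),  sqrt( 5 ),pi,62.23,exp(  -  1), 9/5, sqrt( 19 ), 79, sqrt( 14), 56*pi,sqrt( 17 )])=[ - 89, sqrt(17 ) /17, sqrt( 15 ) /15,exp(  -  1), sqrt( 2), 9/5, sqrt( 5 ), pi,sqrt (11 ),sqrt( 14),  sqrt(14),sqrt(17),  sqrt ( 17), sqrt( 19 ),  sqrt( 19 ),62.23,  79,81,  56*pi]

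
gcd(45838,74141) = 1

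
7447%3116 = 1215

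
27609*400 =11043600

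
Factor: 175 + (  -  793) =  - 2^1*3^1 * 103^1 = -618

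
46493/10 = 4649+3/10=4649.30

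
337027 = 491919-154892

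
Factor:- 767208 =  - 2^3*3^1*13^1*2459^1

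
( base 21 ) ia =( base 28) DO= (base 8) 604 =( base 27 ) ea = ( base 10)388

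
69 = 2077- 2008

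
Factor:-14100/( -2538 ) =50/9 = 2^1*3^(-2) *5^2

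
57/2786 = 57/2786 = 0.02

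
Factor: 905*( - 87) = - 3^1*5^1*29^1*181^1 = -78735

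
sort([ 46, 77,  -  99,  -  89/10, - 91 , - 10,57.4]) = [ - 99, - 91, - 10, - 89/10,  46, 57.4, 77]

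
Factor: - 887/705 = -3^(-1)*5^( - 1 )*47^(-1) * 887^1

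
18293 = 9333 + 8960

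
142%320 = 142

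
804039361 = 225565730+578473631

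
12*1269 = 15228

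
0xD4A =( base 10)3402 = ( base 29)419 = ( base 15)101c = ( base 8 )6512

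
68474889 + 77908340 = 146383229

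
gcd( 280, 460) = 20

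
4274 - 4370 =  - 96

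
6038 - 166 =5872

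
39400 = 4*9850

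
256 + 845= 1101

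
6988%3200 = 588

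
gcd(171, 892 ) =1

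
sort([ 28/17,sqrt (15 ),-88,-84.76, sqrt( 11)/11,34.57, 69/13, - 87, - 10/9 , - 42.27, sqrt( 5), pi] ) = [-88 , - 87,-84.76, - 42.27,  -  10/9,sqrt( 11) /11 , 28/17,sqrt ( 5),pi,  sqrt(  15),69/13 , 34.57] 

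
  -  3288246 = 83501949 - 86790195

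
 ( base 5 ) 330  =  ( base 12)76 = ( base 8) 132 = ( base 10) 90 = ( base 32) 2q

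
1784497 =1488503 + 295994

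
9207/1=9207= 9207.00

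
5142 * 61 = 313662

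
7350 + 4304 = 11654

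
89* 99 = 8811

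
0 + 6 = 6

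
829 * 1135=940915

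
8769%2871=156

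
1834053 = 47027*39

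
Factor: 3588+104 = 2^2*13^1 * 71^1 = 3692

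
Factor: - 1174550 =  - 2^1*5^2 * 13^2*139^1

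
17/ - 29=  - 1 + 12/29 = -  0.59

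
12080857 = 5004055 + 7076802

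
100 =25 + 75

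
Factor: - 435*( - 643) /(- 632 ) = -2^( - 3)*3^1*5^1*29^1*79^( - 1)*643^1 =- 279705/632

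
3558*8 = 28464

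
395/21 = 18  +  17/21  =  18.81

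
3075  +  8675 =11750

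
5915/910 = 6 + 1/2 = 6.50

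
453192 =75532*6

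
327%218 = 109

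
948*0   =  0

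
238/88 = 119/44= 2.70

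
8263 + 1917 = 10180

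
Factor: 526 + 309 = 835  =  5^1*167^1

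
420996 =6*70166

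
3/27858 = 1/9286 = 0.00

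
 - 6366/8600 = -1+1117/4300 = - 0.74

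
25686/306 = 83 + 16/17 = 83.94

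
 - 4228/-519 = 8  +  76/519  =  8.15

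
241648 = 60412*4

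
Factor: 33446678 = 2^1*4021^1*4159^1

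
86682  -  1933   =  84749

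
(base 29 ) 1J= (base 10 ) 48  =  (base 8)60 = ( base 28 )1k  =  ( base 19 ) 2A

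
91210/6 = 45605/3= 15201.67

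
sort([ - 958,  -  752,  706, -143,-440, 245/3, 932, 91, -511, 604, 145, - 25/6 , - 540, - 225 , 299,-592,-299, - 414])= [- 958,- 752,  -  592, - 540, - 511,  -  440, - 414, - 299,-225,- 143 , - 25/6, 245/3, 91,145, 299, 604, 706,932 ]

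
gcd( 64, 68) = 4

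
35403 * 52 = 1840956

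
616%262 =92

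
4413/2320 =4413/2320 = 1.90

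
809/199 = 809/199 =4.07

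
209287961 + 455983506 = 665271467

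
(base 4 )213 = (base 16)27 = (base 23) 1G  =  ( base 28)1b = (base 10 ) 39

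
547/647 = 547/647 = 0.85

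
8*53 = 424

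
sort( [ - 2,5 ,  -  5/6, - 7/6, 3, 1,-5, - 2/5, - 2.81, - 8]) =[ - 8,  -  5 ,- 2.81,-2, - 7/6, - 5/6, - 2/5, 1 , 3, 5 ] 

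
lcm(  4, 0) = 0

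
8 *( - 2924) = - 23392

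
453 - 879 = -426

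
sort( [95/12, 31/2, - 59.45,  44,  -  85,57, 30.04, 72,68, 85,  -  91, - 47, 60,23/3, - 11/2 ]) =[ - 91, - 85, - 59.45, - 47, - 11/2, 23/3,95/12, 31/2, 30.04, 44,57,60,68,72, 85]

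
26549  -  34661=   -  8112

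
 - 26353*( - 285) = 7510605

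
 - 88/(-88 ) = 1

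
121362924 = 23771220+97591704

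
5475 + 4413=9888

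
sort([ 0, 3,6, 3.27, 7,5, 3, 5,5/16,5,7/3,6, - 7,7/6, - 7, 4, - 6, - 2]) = [-7, - 7, - 6, - 2, 0,5/16, 7/6,7/3, 3,3, 3.27,4,5 , 5,5,6, 6, 7]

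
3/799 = 3/799 = 0.00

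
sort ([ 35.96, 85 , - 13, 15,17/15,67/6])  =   [ -13,17/15, 67/6, 15 , 35.96, 85]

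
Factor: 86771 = 86771^1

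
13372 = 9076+4296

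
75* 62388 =4679100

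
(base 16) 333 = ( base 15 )399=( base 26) 15D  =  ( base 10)819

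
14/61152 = 1/4368 = 0.00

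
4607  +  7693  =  12300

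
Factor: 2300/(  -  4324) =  - 5^2 * 47^(-1)=- 25/47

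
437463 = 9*48607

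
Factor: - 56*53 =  - 2968  =  - 2^3* 7^1*53^1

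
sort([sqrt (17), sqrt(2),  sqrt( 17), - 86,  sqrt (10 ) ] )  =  [ - 86,sqrt( 2), sqrt (10 ),sqrt (17),sqrt (17) ]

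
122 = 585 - 463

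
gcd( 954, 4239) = 9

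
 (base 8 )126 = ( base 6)222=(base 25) 3B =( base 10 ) 86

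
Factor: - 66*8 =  - 2^4*3^1*11^1=-528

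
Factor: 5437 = 5437^1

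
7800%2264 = 1008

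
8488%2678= 454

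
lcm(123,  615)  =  615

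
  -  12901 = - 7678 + - 5223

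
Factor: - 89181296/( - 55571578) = 44590648/27785789 = 2^3 * 31^1 * 47^( - 1) * 283^( - 1) * 2089^( - 1 )*179801^1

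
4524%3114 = 1410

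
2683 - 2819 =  - 136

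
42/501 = 14/167 = 0.08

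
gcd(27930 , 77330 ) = 190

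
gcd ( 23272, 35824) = 8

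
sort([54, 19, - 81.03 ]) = [ - 81.03,19, 54]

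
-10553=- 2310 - 8243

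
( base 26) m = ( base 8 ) 26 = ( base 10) 22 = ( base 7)31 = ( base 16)16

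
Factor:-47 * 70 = - 3290 =- 2^1 * 5^1*7^1* 47^1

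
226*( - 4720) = - 1066720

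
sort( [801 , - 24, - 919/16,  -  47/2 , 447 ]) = [ - 919/16,- 24,-47/2,447,801]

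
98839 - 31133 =67706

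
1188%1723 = 1188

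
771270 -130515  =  640755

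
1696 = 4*424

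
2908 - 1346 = 1562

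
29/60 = 29/60= 0.48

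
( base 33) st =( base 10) 953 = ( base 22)1L7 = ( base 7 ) 2531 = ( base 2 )1110111001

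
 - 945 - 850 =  - 1795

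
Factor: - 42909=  - 3^1 * 14303^1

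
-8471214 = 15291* ( - 554 ) 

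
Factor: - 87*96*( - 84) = 701568 = 2^7*3^3*7^1*29^1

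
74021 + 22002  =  96023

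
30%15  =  0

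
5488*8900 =48843200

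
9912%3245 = 177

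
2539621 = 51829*49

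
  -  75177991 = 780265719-855443710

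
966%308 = 42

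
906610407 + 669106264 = 1575716671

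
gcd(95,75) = 5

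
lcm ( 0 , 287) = 0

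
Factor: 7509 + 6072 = 3^3*503^1 = 13581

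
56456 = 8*7057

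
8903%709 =395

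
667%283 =101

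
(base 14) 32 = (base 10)44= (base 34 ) 1a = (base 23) 1L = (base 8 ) 54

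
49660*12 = 595920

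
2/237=2/237= 0.01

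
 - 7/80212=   -1+80205/80212= - 0.00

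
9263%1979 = 1347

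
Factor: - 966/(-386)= 3^1*7^1 * 23^1*193^( - 1 )=483/193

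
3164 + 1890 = 5054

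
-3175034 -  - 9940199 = 6765165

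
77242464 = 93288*828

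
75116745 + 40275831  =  115392576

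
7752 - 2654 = 5098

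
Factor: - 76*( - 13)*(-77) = - 2^2 * 7^1*11^1*13^1* 19^1= -76076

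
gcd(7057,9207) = 1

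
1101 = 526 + 575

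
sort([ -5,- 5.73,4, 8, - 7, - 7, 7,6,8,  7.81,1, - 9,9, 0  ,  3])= [ - 9, - 7,-7,  -  5.73 , - 5, 0, 1 , 3,4, 6, 7, 7.81,8,8, 9]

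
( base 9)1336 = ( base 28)17p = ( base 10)1005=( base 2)1111101101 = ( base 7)2634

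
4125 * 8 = 33000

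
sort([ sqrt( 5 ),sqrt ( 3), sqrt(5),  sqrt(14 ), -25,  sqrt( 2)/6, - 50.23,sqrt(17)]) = [- 50.23, - 25, sqrt(2)/6,sqrt( 3), sqrt (5), sqrt( 5 ),  sqrt( 14),sqrt( 17 )]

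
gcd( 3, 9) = 3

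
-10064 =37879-47943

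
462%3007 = 462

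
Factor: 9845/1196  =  2^( - 2)*5^1  *  11^1*13^( - 1) * 23^( - 1)*179^1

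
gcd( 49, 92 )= 1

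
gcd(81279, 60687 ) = 99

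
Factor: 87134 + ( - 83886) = 2^4*7^1*29^1 = 3248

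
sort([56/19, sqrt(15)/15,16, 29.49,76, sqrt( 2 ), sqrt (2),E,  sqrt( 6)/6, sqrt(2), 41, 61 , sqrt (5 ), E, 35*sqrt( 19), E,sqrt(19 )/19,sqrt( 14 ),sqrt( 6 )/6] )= [ sqrt (19) /19,  sqrt(15 )/15, sqrt( 6) /6,  sqrt( 6) /6,sqrt( 2), sqrt( 2),  sqrt( 2), sqrt(5 ), E, E, E,56/19 , sqrt( 14),  16, 29.49,41, 61, 76, 35*sqrt( 19)] 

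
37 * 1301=48137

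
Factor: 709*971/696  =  2^( - 3)*3^( - 1) *29^( - 1)* 709^1*971^1  =  688439/696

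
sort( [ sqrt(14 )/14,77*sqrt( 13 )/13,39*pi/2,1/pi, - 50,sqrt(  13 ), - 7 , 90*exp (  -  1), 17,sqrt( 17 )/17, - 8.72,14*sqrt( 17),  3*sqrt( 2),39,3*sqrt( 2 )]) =[ - 50, - 8.72, - 7,sqrt( 17)/17,sqrt (14)/14,1/pi,sqrt(13),3*sqrt( 2), 3*sqrt(2),17,77 * sqrt (13 )/13, 90*exp( - 1),39,14*sqrt(17),39*pi/2 ] 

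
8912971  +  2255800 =11168771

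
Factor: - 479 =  - 479^1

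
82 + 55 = 137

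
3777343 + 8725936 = 12503279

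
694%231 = 1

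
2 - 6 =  - 4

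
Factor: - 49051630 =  - 2^1 * 5^1*17^1*288539^1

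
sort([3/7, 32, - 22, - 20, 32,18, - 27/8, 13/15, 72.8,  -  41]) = [  -  41 ,-22, - 20 , - 27/8,3/7, 13/15, 18, 32, 32, 72.8 ] 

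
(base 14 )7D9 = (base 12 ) AA3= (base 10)1563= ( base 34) 1bx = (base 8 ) 3033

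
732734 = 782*937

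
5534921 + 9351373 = 14886294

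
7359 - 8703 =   -  1344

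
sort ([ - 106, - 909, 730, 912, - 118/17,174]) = [ - 909, -106 ,  -  118/17,174,730, 912 ]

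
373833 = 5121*73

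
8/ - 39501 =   -  8/39501 = - 0.00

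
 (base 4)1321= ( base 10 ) 121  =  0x79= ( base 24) 51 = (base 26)4H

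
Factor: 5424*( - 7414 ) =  - 40213536 =- 2^5*3^1*11^1*113^1*337^1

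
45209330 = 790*57227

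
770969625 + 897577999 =1668547624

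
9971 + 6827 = 16798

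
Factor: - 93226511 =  - 7^1*13318073^1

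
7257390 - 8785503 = - 1528113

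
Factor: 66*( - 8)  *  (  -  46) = 24288 = 2^5*3^1*11^1*23^1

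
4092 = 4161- 69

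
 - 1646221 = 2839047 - 4485268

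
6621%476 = 433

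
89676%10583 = 5012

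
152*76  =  11552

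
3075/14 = 3075/14 = 219.64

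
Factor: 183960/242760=219/289 = 3^1*17^( - 2)*73^1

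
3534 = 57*62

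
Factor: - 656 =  - 2^4*41^1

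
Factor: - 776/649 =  - 2^3*11^( - 1 )*59^( - 1) * 97^1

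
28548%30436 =28548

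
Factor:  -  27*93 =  -3^4*31^1 = - 2511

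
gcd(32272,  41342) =2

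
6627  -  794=5833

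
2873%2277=596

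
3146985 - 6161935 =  - 3014950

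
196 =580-384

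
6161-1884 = 4277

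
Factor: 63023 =19^1*31^1*107^1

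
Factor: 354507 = 3^1*118169^1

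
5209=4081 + 1128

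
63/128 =63/128 =0.49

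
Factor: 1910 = 2^1 * 5^1*191^1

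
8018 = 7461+557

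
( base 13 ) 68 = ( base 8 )126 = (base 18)4E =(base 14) 62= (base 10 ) 86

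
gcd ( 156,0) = 156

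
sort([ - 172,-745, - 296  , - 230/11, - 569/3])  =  [ - 745, -296,  -  569/3, - 172,-230/11]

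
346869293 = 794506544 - 447637251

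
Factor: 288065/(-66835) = - 17^1*3389^1*13367^(  -  1 ) = - 57613/13367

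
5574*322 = 1794828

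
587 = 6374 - 5787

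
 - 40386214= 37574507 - 77960721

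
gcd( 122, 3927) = 1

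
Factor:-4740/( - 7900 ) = 3/5 = 3^1* 5^( - 1 )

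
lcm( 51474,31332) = 720636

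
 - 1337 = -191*7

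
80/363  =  80/363 = 0.22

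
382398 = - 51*( - 7498)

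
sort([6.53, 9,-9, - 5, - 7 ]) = [ - 9,  -  7, -5,6.53, 9] 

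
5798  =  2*2899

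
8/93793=8/93793 = 0.00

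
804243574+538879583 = 1343123157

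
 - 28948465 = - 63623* 455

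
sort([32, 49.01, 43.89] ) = [ 32,43.89,49.01]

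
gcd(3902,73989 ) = 1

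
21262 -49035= - 27773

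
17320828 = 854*20282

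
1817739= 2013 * 903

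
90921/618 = 147+25/206 = 147.12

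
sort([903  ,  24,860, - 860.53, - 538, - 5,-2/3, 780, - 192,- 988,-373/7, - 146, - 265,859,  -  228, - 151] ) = [ - 988, -860.53, - 538, - 265, - 228, - 192,-151,-146, - 373/7,  -  5, - 2/3, 24,780,859,860,903] 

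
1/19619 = 1/19619 =0.00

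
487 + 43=530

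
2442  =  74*33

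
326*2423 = 789898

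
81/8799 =27/2933 = 0.01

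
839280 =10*83928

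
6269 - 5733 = 536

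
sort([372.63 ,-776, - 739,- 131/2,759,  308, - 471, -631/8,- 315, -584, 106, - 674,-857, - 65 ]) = [-857, - 776, - 739, -674, - 584,  -  471,- 315,-631/8,-131/2, - 65, 106 , 308,  372.63,759]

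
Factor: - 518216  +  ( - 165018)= -683234 = - 2^1*341617^1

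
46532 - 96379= - 49847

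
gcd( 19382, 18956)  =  2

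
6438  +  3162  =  9600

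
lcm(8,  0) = 0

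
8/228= 2/57 = 0.04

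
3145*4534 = 14259430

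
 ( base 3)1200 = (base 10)45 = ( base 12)39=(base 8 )55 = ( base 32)1d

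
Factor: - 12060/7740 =- 67/43 = -43^ ( - 1 )*67^1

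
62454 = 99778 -37324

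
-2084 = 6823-8907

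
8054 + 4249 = 12303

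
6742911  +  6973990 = 13716901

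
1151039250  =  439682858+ 711356392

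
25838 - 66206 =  - 40368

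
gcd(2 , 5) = 1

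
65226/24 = 10871/4 = 2717.75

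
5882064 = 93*63248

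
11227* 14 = 157178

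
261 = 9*29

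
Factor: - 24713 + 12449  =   - 12264=-2^3*3^1*7^1*73^1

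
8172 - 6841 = 1331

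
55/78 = 55/78 = 0.71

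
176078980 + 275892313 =451971293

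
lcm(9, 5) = 45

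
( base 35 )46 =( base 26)5g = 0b10010010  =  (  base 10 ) 146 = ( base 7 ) 266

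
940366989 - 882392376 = 57974613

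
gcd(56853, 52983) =9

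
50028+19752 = 69780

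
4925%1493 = 446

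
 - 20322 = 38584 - 58906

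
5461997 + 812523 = 6274520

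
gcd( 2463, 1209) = 3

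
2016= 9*224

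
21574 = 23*938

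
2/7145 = 2/7145=0.00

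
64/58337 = 64/58337 = 0.00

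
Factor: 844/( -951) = -2^2*3^( - 1)*211^1*317^( - 1)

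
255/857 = 255/857 = 0.30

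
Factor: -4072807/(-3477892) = 2^( - 2) * 11^( - 1 )*79043^(-1) *4072807^1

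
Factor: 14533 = 14533^1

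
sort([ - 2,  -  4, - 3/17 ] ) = [ - 4 , - 2, - 3/17 ]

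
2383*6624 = 15784992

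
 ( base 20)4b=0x5B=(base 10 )91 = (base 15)61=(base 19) 4F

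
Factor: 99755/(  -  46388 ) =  - 2^( - 2)*5^1*71^1 *281^1* 11597^( - 1 )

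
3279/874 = 3279/874= 3.75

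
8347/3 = 8347/3 = 2782.33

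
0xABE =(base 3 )10202212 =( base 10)2750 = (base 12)1712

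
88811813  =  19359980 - -69451833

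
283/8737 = 283/8737 = 0.03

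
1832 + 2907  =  4739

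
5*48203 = 241015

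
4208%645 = 338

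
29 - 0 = 29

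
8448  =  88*96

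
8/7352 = 1/919=0.00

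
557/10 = 55  +  7/10=55.70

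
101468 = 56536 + 44932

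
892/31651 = 892/31651 = 0.03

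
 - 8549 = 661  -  9210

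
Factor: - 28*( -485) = 2^2 * 5^1*7^1*97^1 = 13580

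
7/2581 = 7/2581 = 0.00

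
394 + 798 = 1192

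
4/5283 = 4/5283 = 0.00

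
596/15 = 596/15 = 39.73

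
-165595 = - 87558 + -78037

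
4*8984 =35936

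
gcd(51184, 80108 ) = 28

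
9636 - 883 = 8753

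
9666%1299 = 573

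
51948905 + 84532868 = 136481773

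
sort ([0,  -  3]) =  [-3, 0]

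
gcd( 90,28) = 2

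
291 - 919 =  - 628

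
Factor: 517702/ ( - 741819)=-2^1*3^( - 1)*13^( - 1)*23^( - 1 )*313^1 = - 626/897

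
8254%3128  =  1998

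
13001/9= 1444 + 5/9 = 1444.56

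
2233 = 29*77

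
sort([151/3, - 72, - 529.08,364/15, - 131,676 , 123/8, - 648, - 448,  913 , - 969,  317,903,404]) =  [-969 ,-648, - 529.08,-448, - 131, - 72,123/8 , 364/15,151/3, 317, 404, 676,903,913 ]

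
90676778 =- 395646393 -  - 486323171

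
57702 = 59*978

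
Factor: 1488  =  2^4*3^1*31^1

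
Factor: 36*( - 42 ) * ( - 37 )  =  2^3*3^3*7^1*37^1 = 55944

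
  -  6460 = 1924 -8384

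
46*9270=426420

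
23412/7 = 23412/7 = 3344.57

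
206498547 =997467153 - 790968606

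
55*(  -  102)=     -  5610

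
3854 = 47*82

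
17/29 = 17/29 = 0.59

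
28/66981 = 28/66981 = 0.00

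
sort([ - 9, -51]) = [  -  51, -9 ] 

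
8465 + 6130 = 14595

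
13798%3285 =658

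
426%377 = 49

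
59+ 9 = 68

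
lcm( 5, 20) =20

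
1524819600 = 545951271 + 978868329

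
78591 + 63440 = 142031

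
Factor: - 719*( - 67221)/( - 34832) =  - 6904557/4976 = - 2^( - 4) * 3^2 * 11^1  *97^1*311^( - 1)*719^1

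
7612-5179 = 2433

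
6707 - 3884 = 2823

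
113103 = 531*213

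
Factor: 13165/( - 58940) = -2^( - 2) * 7^( - 1 )*421^( - 1)*2633^1 = -2633/11788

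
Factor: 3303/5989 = 3^2 * 53^(-1)*113^ ( - 1 )*367^1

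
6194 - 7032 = -838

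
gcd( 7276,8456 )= 4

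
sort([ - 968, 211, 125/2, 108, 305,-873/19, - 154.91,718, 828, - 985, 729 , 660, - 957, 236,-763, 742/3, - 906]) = [  -  985, - 968, - 957, - 906,-763,  -  154.91, - 873/19, 125/2, 108, 211, 236, 742/3, 305,  660, 718,  729,828] 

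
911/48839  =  911/48839  =  0.02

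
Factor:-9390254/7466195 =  - 2^1*5^( - 1)*11^( - 1 )*29^(  -  1 )*31^( - 1) * 43^1*137^1*  151^( - 1)*797^1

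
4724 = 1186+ 3538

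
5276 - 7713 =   -  2437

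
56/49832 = 7/6229 =0.00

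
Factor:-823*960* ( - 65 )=51355200=2^6*3^1*5^2*13^1*823^1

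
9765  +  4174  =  13939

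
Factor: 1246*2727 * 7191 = 2^1*3^5 * 7^1*17^1*47^1*89^1*101^1 = 24433881822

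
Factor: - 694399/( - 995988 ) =2^( - 2 )*3^( - 1 )*7^(-1)*17^1  *71^( - 1)*167^ ( - 1 )*40847^1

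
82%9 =1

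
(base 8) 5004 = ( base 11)1A21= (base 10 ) 2564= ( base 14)d12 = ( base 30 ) 2PE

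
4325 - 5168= -843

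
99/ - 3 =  - 33+0/1 =- 33.00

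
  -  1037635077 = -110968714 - 926666363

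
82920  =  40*2073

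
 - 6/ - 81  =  2/27 = 0.07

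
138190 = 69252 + 68938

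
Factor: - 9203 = - 9203^1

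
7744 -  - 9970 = 17714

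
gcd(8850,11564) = 118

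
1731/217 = 7+212/217 = 7.98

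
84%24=12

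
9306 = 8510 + 796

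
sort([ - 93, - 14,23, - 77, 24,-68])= [ - 93 , - 77, - 68, - 14,23,24]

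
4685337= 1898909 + 2786428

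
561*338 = 189618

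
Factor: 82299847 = 7^1*11757121^1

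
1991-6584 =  - 4593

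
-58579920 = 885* ( - 66192)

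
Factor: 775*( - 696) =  - 539400 = - 2^3 *3^1*5^2*29^1*31^1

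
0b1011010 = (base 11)82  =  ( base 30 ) 30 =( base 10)90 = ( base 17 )55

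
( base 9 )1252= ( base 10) 938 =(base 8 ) 1652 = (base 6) 4202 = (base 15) 428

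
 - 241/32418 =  - 241/32418 = - 0.01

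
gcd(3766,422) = 2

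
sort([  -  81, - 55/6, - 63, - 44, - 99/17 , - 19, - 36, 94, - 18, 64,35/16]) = [ - 81, - 63, - 44, - 36, - 19, - 18, - 55/6, - 99/17,35/16, 64,94 ] 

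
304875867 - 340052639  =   - 35176772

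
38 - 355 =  - 317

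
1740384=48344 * 36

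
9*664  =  5976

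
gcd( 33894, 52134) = 6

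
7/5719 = 1/817 = 0.00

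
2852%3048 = 2852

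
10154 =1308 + 8846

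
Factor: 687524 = 2^2*171881^1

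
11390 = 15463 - 4073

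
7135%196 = 79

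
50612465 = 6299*8035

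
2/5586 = 1/2793 = 0.00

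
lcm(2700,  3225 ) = 116100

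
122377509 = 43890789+78486720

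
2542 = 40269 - 37727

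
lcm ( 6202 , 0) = 0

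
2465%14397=2465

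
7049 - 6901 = 148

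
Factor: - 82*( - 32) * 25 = 65600 = 2^6*5^2*41^1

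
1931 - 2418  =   - 487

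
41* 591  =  24231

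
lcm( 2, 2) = 2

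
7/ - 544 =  - 7/544 = - 0.01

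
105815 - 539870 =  - 434055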